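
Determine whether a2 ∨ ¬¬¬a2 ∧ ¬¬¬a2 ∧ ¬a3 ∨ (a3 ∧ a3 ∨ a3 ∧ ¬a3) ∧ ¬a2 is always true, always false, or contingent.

always true

a2 ∨ ¬¬¬a2 ∧ ¬¬¬a2 ∧ ¬a3 ∨ (a3 ∧ a3 ∨ a3 ∧ ¬a3) ∧ ¬a2
= a2 ∨ ¬¬¬a2 ∧ ¬a3 ∨ (a3 ∧ a3 ∨ a3 ∧ ¬a3) ∧ ¬a2   — idempotence
= a2 ∨ ¬a2 ∧ ¬a3 ∨ (a3 ∧ a3 ∨ a3 ∧ ¬a3) ∧ ¬a2   — double negation
= a2 ∨ ¬a2 ∧ ¬a3 ∨ a3 ∧ ¬a2   — distribution
= a2 ∨ ¬a2   — distribution
= True   — complement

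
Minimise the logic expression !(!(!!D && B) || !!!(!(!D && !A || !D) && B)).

!(!(!!D && B) || !!!(!(!D && !A || !D) && B))
= !(!(!!D && B) || !!!(!!D && B))
= !(!(!!D && B) || !(!!D && B))
= !!D && B && !!D && B
= !!D && B
= D && B

D && B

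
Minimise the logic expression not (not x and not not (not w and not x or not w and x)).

not (not x and not not (not w and not x or not w and x))
= not (not x and not not not w)   (distribution)
= not (not x and not w)   (double negation)
= x or w   (De Morgan)

x or w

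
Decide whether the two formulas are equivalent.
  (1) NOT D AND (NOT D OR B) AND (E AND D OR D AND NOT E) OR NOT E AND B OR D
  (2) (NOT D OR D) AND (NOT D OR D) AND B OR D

No

E1: NOT D AND (NOT D OR B) AND (E AND D OR D AND NOT E) OR NOT E AND B OR D
    = NOT D AND (E AND D OR D AND NOT E) OR NOT E AND B OR D
    = NOT D AND D OR NOT E AND B OR D
    = NOT E AND B OR D
E2: (NOT D OR D) AND (NOT D OR D) AND B OR D
    = (NOT D OR D) AND B OR D
    = B OR D
These differ: at B=1, D=0, E=1, E1 = 0 but E2 = 1.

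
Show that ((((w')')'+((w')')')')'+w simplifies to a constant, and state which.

((((w')')'+((w')')')')'+w
= ((w')'·(w')')'+w   [De Morgan]
= ((w')')'+w   [idempotence]
= w'+w   [double negation]
= 1   [complement]

1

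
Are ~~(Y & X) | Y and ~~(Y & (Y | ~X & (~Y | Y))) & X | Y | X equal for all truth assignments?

E1: ~~(Y & X) | Y
    = Y & X | Y   (double negation)
    = Y   (absorption)
E2: ~~(Y & (Y | ~X & (~Y | Y))) & X | Y | X
    = ~~(Y & (Y | ~X)) & X | Y | X   (complement / identity)
    = ~~Y & X | Y | X   (absorption)
    = Y & X | Y | X   (double negation)
    = Y | X   (absorption)
These differ: at X=1, Y=0, E1 = 0 but E2 = 1.

No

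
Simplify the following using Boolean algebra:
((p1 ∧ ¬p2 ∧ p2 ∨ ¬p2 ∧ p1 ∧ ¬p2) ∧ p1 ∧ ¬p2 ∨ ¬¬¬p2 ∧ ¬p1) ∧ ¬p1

((p1 ∧ ¬p2 ∧ p2 ∨ ¬p2 ∧ p1 ∧ ¬p2) ∧ p1 ∧ ¬p2 ∨ ¬¬¬p2 ∧ ¬p1) ∧ ¬p1
= (p1 ∧ ¬p2 ∧ p1 ∧ ¬p2 ∨ ¬¬¬p2 ∧ ¬p1) ∧ ¬p1   [distribution]
= (p1 ∧ ¬p2 ∨ ¬¬¬p2 ∧ ¬p1) ∧ ¬p1   [idempotence]
= (p1 ∧ ¬p2 ∨ ¬p2 ∧ ¬p1) ∧ ¬p1   [double negation]
= ¬p2 ∧ ¬p1   [distribution]

¬p2 ∧ ¬p1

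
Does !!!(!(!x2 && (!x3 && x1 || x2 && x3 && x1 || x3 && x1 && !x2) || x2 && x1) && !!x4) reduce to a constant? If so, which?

no

!!!(!(!x2 && (!x3 && x1 || x2 && x3 && x1 || x3 && x1 && !x2) || x2 && x1) && !!x4)
= !!!(!(!x2 && (!x3 && x1 || x3 && x1) || x2 && x1) && !!x4)   [distribution]
= !!!(!(!x2 && x1 || x2 && x1) && !!x4)   [distribution]
= !!(!x2 && x1 || x2 && x1 || !x4)   [De Morgan]
= !x2 && x1 || x2 && x1 || !x4   [double negation]
= x1 || !x4   [distribution]
This depends on x1, x4, so it is not a constant.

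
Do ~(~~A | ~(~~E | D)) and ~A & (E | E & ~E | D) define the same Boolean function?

Yes

E1: ~(~~A | ~(~~E | D))
    = ~A & (~~E | D)   — De Morgan
    = ~A & (E | D)   — double negation
E2: ~A & (E | E & ~E | D)
    = ~A & (E | D)   — complement / identity
Both reduce to ~A & (E | D), so they are equivalent.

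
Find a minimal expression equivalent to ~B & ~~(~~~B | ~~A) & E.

~B & ~~(~~~B | ~~A) & E
= ~B & ~(~~B & ~A) & E   — De Morgan
= ~B & (~B | A) & E   — De Morgan
= ~B & E   — absorption

~B & E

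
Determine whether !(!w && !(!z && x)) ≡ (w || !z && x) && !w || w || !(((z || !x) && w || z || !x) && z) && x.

Yes

E1: !(!w && !(!z && x))
    = w || !z && x   [De Morgan]
E2: (w || !z && x) && !w || w || !(((z || !x) && w || z || !x) && z) && x
    = (w || !z && x) && !w || w || !((z || !x) && z) && x   [absorption]
    = (w || !z && x) && !w || w || !z && x   [absorption]
    = w || !z && x   [absorption]
Both reduce to w || !z && x, so they are equivalent.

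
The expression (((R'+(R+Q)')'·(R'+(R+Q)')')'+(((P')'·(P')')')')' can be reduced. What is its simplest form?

(((R'+(R+Q)')'·(R'+(R+Q)')')'+(((P')'·(P')')')')'
= (((R'+(R+Q)')')'+(((P')'·(P')')')')'   [idempotence]
= (((R'+(R+Q)')')'+(((P')')')')'   [idempotence]
= (((R'+(R+Q)')')'+(P')')'   [double negation]
= ((R·(R+Q))'+(P')')'   [De Morgan]
= R·(R+Q)·P'   [De Morgan]
= R·P'   [absorption]

R·P'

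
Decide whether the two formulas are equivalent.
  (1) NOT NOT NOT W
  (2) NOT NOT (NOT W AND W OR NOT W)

E1: NOT NOT NOT W
    = NOT W
E2: NOT NOT (NOT W AND W OR NOT W)
    = NOT NOT NOT W
    = NOT W
Both reduce to NOT W, so they are equivalent.

Yes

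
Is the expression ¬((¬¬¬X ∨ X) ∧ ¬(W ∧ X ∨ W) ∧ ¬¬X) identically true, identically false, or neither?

¬((¬¬¬X ∨ X) ∧ ¬(W ∧ X ∨ W) ∧ ¬¬X)
= ¬((¬¬¬X ∨ X) ∧ ¬W ∧ ¬¬X)   (absorption)
= ¬((¬X ∨ X) ∧ ¬W ∧ ¬¬X)   (double negation)
= ¬(¬W ∧ ¬¬X)   (complement / identity)
= W ∨ ¬X   (De Morgan)
This depends on W, X, so it is not a constant.

neither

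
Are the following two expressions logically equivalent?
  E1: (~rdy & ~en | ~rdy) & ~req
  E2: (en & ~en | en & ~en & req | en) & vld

E1: (~rdy & ~en | ~rdy) & ~req
    = ~rdy & ~req
E2: (en & ~en | en & ~en & req | en) & vld
    = (en & ~en | en) & vld
    = en & vld
These differ: at en=1, rdy=0, req=1, vld=1, E1 = 0 but E2 = 1.

No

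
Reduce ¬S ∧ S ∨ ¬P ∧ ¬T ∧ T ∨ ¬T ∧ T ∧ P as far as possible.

¬S ∧ S ∨ ¬P ∧ ¬T ∧ T ∨ ¬T ∧ T ∧ P
= ¬S ∧ S ∨ ¬T ∧ T   [distribution]
= ¬T ∧ T   [complement / identity]
= False   [complement]

False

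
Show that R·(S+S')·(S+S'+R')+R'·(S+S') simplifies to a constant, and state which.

R·(S+S')·(S+S'+R')+R'·(S+S')
= R·(S+S')+R'·(S+S')
= S+S'
= 1

1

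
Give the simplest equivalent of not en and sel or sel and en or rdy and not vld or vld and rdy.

sel or rdy

not en and sel or sel and en or rdy and not vld or vld and rdy
= not en and sel or sel and en or rdy   (distribution)
= sel or rdy   (distribution)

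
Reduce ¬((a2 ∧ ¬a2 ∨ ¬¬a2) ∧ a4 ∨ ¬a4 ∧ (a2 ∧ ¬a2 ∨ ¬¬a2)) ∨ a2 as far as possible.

¬((a2 ∧ ¬a2 ∨ ¬¬a2) ∧ a4 ∨ ¬a4 ∧ (a2 ∧ ¬a2 ∨ ¬¬a2)) ∨ a2
= ¬(a2 ∧ ¬a2 ∨ ¬¬a2) ∨ a2   (distribution)
= ¬¬¬a2 ∨ a2   (complement / identity)
= ¬a2 ∨ a2   (double negation)
= True   (complement)

True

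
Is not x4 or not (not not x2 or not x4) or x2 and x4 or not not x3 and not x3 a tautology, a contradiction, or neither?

not x4 or not (not not x2 or not x4) or x2 and x4 or not not x3 and not x3
= not x4 or not x2 and x4 or x2 and x4 or not not x3 and not x3   (De Morgan)
= not x4 or not x2 and x4 or x2 and x4 or x3 and not x3   (double negation)
= not x4 or not x2 and x4 or x2 and x4   (complement / identity)
= not x4 or x4   (distribution)
= True   (complement)

tautology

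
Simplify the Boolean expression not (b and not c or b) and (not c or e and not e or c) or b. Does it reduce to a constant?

True

not (b and not c or b) and (not c or e and not e or c) or b
= not (b and not c or b) and (not c or c) or b   [complement / identity]
= not (b and not c or b) or b   [complement / identity]
= not b or b   [absorption]
= True   [complement]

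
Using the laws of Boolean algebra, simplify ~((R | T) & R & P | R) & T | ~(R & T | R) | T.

~R | T

~((R | T) & R & P | R) & T | ~(R & T | R) | T
= ~((R | T) & R & P | R) & T | ~R | T   (absorption)
= ~(R & P | R) & T | ~R | T   (absorption)
= ~R & T | ~R | T   (absorption)
= ~R | T   (absorption)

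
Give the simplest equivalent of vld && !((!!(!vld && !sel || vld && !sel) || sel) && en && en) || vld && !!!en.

vld && !en

vld && !((!!(!vld && !sel || vld && !sel) || sel) && en && en) || vld && !!!en
= vld && !((!!!sel || sel) && en && en) || vld && !!!en   — distribution
= vld && !((!!!sel || sel) && en) || vld && !!!en   — idempotence
= vld && !((!sel || sel) && en) || vld && !!!en   — double negation
= vld && !((!sel || sel) && en) || vld && !en   — double negation
= vld && !en || vld && !en   — complement / identity
= vld && !en   — idempotence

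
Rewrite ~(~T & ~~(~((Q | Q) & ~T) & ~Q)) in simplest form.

T | Q

~(~T & ~~(~((Q | Q) & ~T) & ~Q))
= ~(~T & ~((Q | Q) & ~T | Q))
= ~(~T & ~(Q & ~T | Q))
= T | Q & ~T | Q
= T | Q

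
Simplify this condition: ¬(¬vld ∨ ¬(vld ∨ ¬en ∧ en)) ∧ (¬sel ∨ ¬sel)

vld ∧ ¬sel

¬(¬vld ∨ ¬(vld ∨ ¬en ∧ en)) ∧ (¬sel ∨ ¬sel)
= ¬(¬vld ∨ ¬vld) ∧ (¬sel ∨ ¬sel)   — complement / identity
= ¬(¬vld ∨ ¬vld) ∧ ¬sel   — idempotence
= vld ∧ vld ∧ ¬sel   — De Morgan
= vld ∧ ¬sel   — idempotence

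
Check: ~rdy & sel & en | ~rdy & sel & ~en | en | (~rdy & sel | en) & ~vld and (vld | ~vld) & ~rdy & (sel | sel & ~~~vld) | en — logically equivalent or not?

Yes

E1: ~rdy & sel & en | ~rdy & sel & ~en | en | (~rdy & sel | en) & ~vld
    = ~rdy & sel | en | (~rdy & sel | en) & ~vld   [distribution]
    = ~rdy & sel | en   [absorption]
E2: (vld | ~vld) & ~rdy & (sel | sel & ~~~vld) | en
    = ~rdy & (sel | sel & ~~~vld) | en   [complement / identity]
    = ~rdy & (sel | sel & ~vld) | en   [double negation]
    = ~rdy & sel | en   [absorption]
Both reduce to ~rdy & sel | en, so they are equivalent.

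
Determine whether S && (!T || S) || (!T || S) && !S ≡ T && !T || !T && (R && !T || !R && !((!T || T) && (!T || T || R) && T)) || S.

Yes

E1: S && (!T || S) || (!T || S) && !S
    = !T || S   [distribution]
E2: T && !T || !T && (R && !T || !R && !((!T || T) && (!T || T || R) && T)) || S
    = T && !T || !T && (R && !T || !R && !((!T || T) && T)) || S   [absorption]
    = T && !T || !T && (R && !T || !R && !T) || S   [complement / identity]
    = T && !T || !T && !T || S   [distribution]
    = !T || S   [distribution]
Both reduce to !T || S, so they are equivalent.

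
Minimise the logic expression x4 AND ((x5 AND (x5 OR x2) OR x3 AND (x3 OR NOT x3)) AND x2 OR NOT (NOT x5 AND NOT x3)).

x4 AND ((x5 AND (x5 OR x2) OR x3 AND (x3 OR NOT x3)) AND x2 OR NOT (NOT x5 AND NOT x3))
= x4 AND ((x5 OR x3 AND (x3 OR NOT x3)) AND x2 OR NOT (NOT x5 AND NOT x3))   — absorption
= x4 AND ((x5 OR x3) AND x2 OR NOT (NOT x5 AND NOT x3))   — complement / identity
= x4 AND ((x5 OR x3) AND x2 OR x5 OR x3)   — De Morgan
= x4 AND (x5 OR x3)   — absorption

x4 AND (x5 OR x3)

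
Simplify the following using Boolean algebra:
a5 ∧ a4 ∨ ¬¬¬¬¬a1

a5 ∧ a4 ∨ ¬a1

a5 ∧ a4 ∨ ¬¬¬¬¬a1
= a5 ∧ a4 ∨ ¬¬¬a1
= a5 ∧ a4 ∨ ¬a1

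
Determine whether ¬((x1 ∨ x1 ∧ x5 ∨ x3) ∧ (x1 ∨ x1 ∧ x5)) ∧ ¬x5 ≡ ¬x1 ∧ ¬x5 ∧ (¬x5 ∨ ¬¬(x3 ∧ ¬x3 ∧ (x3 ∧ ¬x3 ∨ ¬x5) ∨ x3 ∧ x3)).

Yes

E1: ¬((x1 ∨ x1 ∧ x5 ∨ x3) ∧ (x1 ∨ x1 ∧ x5)) ∧ ¬x5
    = ¬(x1 ∨ x1 ∧ x5) ∧ ¬x5   [absorption]
    = ¬x1 ∧ ¬x5   [absorption]
E2: ¬x1 ∧ ¬x5 ∧ (¬x5 ∨ ¬¬(x3 ∧ ¬x3 ∧ (x3 ∧ ¬x3 ∨ ¬x5) ∨ x3 ∧ x3))
    = ¬x1 ∧ ¬x5 ∧ (¬x5 ∨ ¬¬(x3 ∧ ¬x3 ∨ x3 ∧ x3))   [absorption]
    = ¬x1 ∧ ¬x5 ∧ (¬x5 ∨ x3 ∧ ¬x3 ∨ x3 ∧ x3)   [double negation]
    = ¬x1 ∧ ¬x5 ∧ (¬x5 ∨ x3)   [distribution]
    = ¬x1 ∧ ¬x5   [absorption]
Both reduce to ¬x1 ∧ ¬x5, so they are equivalent.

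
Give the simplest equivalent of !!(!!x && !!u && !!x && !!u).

!!(!!x && !!u && !!x && !!u)
= !!(!!x && !!u)   (idempotence)
= !(!x || !u)   (De Morgan)
= x && u   (De Morgan)

x && u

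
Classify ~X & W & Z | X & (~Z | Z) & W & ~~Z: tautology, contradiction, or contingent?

~X & W & Z | X & (~Z | Z) & W & ~~Z
= ~X & W & Z | X & W & ~~Z   (complement / identity)
= ~X & W & Z | X & W & Z   (double negation)
= W & Z   (distribution)
This depends on W, Z, so it is not a constant.

contingent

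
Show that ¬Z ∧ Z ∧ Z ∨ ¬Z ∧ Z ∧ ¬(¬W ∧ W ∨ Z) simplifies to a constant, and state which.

False

¬Z ∧ Z ∧ Z ∨ ¬Z ∧ Z ∧ ¬(¬W ∧ W ∨ Z)
= ¬Z ∧ Z ∧ Z ∨ ¬Z ∧ Z ∧ ¬Z   [complement / identity]
= ¬Z ∧ Z   [distribution]
= False   [complement]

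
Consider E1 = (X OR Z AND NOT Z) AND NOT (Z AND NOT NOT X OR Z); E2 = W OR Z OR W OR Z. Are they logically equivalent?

No

E1: (X OR Z AND NOT Z) AND NOT (Z AND NOT NOT X OR Z)
    = (X OR Z AND NOT Z) AND NOT (Z AND X OR Z)   [double negation]
    = (X OR Z AND NOT Z) AND NOT Z   [absorption]
    = X AND NOT Z   [complement / identity]
E2: W OR Z OR W OR Z
    = W OR Z   [idempotence]
These differ: at W=0, X=1, Z=1, E1 = 0 but E2 = 1.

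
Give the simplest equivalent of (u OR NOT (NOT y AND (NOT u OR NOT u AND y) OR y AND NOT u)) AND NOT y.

u AND NOT y

(u OR NOT (NOT y AND (NOT u OR NOT u AND y) OR y AND NOT u)) AND NOT y
= (u OR NOT (NOT y AND NOT u OR y AND NOT u)) AND NOT y   [absorption]
= (u OR NOT NOT u) AND NOT y   [distribution]
= (u OR u) AND NOT y   [double negation]
= u AND NOT y   [idempotence]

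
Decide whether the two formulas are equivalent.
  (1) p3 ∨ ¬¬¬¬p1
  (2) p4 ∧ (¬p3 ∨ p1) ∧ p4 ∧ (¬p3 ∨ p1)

E1: p3 ∨ ¬¬¬¬p1
    = p3 ∨ ¬¬p1   (double negation)
    = p3 ∨ p1   (double negation)
E2: p4 ∧ (¬p3 ∨ p1) ∧ p4 ∧ (¬p3 ∨ p1)
    = p4 ∧ (¬p3 ∨ p1)   (idempotence)
These differ: at p1=0, p3=1, p4=0, E1 = 1 but E2 = 0.

No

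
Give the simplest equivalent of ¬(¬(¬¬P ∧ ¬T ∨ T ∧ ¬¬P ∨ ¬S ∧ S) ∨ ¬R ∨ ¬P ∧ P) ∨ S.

P ∧ R ∨ S

¬(¬(¬¬P ∧ ¬T ∨ T ∧ ¬¬P ∨ ¬S ∧ S) ∨ ¬R ∨ ¬P ∧ P) ∨ S
= ¬(¬(¬¬P ∧ ¬T ∨ T ∧ ¬¬P) ∨ ¬R ∨ ¬P ∧ P) ∨ S   — complement / identity
= ¬(¬¬¬P ∨ ¬R ∨ ¬P ∧ P) ∨ S   — distribution
= ¬(¬¬¬P ∨ ¬R) ∨ S   — complement / identity
= ¬(¬P ∨ ¬R) ∨ S   — double negation
= P ∧ R ∨ S   — De Morgan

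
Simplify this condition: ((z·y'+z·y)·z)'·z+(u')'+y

u+y

((z·y'+z·y)·z)'·z+(u')'+y
= (z·z)'·z+(u')'+y   (distribution)
= z'·z+(u')'+y   (idempotence)
= z'·z+u+y   (double negation)
= u+y   (complement / identity)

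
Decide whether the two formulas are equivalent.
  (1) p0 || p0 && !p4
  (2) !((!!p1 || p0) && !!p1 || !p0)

No

E1: p0 || p0 && !p4
    = p0   (absorption)
E2: !((!!p1 || p0) && !!p1 || !p0)
    = !(!!p1 || !p0)   (absorption)
    = !p1 && p0   (De Morgan)
These differ: at p0=1, p1=1, p4=0, E1 = 1 but E2 = 0.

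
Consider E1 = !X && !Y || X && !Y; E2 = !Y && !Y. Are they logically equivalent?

Yes

E1: !X && !Y || X && !Y
    = !Y   (distribution)
E2: !Y && !Y
    = !Y   (idempotence)
Both reduce to !Y, so they are equivalent.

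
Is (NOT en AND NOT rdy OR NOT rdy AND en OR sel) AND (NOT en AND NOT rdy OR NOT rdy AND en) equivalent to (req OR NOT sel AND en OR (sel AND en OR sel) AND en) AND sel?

No

E1: (NOT en AND NOT rdy OR NOT rdy AND en OR sel) AND (NOT en AND NOT rdy OR NOT rdy AND en)
    = NOT en AND NOT rdy OR NOT rdy AND en   [absorption]
    = NOT rdy   [distribution]
E2: (req OR NOT sel AND en OR (sel AND en OR sel) AND en) AND sel
    = (req OR NOT sel AND en OR sel AND en) AND sel   [absorption]
    = (req OR en) AND sel   [distribution]
These differ: at en=1, rdy=0, req=1, sel=0, E1 = 1 but E2 = 0.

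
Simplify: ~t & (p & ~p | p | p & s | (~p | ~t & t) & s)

~t & (p & ~p | p | p & s | (~p | ~t & t) & s)
= ~t & (p & ~p | p | p & s | ~p & s)   [complement / identity]
= ~t & (p | p & s | ~p & s)   [complement / identity]
= ~t & (p | s)   [distribution]

~t & (p | s)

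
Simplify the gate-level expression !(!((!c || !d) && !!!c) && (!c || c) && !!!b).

!c || b

!(!((!c || !d) && !!!c) && (!c || c) && !!!b)
= !(!((!c || !d) && !!!c) && !!!b)   — complement / identity
= !(!((!c || !d) && !c) && !!!b)   — double negation
= !(!((!c || !d) && !c) && !b)   — double negation
= (!c || !d) && !c || b   — De Morgan
= !c || b   — absorption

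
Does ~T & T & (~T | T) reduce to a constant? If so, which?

yes, False

~T & T & (~T | T)
= ~T & T   — complement / identity
= 0   — complement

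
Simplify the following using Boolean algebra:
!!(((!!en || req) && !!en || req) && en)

!!(((!!en || req) && !!en || req) && en)
= !!((!!en || req) && en)   [absorption]
= !!((en || req) && en)   [double negation]
= (en || req) && en   [double negation]
= en   [absorption]

en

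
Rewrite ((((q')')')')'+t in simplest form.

((((q')')')')'+t
= ((q')')'+t
= q'+t

q'+t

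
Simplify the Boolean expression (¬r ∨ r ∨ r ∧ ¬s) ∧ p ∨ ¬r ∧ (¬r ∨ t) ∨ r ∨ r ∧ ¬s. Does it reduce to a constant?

True

(¬r ∨ r ∨ r ∧ ¬s) ∧ p ∨ ¬r ∧ (¬r ∨ t) ∨ r ∨ r ∧ ¬s
= (¬r ∨ r ∨ r ∧ ¬s) ∧ p ∨ ¬r ∨ r ∨ r ∧ ¬s   [absorption]
= ¬r ∨ r ∨ r ∧ ¬s   [absorption]
= ¬r ∨ r   [absorption]
= True   [complement]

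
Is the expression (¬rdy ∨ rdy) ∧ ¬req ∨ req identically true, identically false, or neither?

identically true

(¬rdy ∨ rdy) ∧ ¬req ∨ req
= ¬req ∨ req   — complement / identity
= True   — complement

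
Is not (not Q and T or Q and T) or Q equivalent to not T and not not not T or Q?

E1: not (not Q and T or Q and T) or Q
    = not T or Q   — distribution
E2: not T and not not not T or Q
    = not T and not T or Q   — double negation
    = not T or Q   — idempotence
Both reduce to not T or Q, so they are equivalent.

Yes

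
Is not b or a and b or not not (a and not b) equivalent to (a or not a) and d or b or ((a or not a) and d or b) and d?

No

E1: not b or a and b or not not (a and not b)
    = not b or a and b or a and not b   [double negation]
    = not b or a   [distribution]
E2: (a or not a) and d or b or ((a or not a) and d or b) and d
    = (a or not a) and d or b   [absorption]
    = d or b   [complement / identity]
These differ: at a=0, b=0, d=0, E1 = 1 but E2 = 0.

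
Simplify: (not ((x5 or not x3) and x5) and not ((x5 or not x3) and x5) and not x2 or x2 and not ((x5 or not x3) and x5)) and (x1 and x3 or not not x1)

not x5 and x1

(not ((x5 or not x3) and x5) and not ((x5 or not x3) and x5) and not x2 or x2 and not ((x5 or not x3) and x5)) and (x1 and x3 or not not x1)
= (not ((x5 or not x3) and x5) and not x2 or x2 and not ((x5 or not x3) and x5)) and (x1 and x3 or not not x1)
= not ((x5 or not x3) and x5) and (x1 and x3 or not not x1)
= not ((x5 or not x3) and x5) and (x1 and x3 or x1)
= not x5 and (x1 and x3 or x1)
= not x5 and x1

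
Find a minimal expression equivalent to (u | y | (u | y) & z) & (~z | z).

(u | y | (u | y) & z) & (~z | z)
= (u | y) & (~z | z)
= u | y

u | y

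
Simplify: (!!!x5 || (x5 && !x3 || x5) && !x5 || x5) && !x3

!x3

(!!!x5 || (x5 && !x3 || x5) && !x5 || x5) && !x3
= (!!!x5 || x5 && !x5 || x5) && !x3
= (!x5 || x5 && !x5 || x5) && !x3
= (!x5 || x5) && !x3
= !x3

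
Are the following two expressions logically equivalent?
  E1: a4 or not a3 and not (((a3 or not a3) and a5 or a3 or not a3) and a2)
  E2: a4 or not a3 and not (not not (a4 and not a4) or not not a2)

E1: a4 or not a3 and not (((a3 or not a3) and a5 or a3 or not a3) and a2)
    = a4 or not a3 and not ((a3 or not a3) and a2)
    = a4 or not a3 and not a2
E2: a4 or not a3 and not (not not (a4 and not a4) or not not a2)
    = a4 or not a3 and not (a4 and not a4 or not not a2)
    = a4 or not a3 and not not not a2
    = a4 or not a3 and not a2
Both reduce to a4 or not a3 and not a2, so they are equivalent.

Yes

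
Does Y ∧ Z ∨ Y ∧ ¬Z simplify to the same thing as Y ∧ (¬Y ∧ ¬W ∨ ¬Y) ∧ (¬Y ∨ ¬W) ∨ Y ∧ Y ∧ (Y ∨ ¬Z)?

E1: Y ∧ Z ∨ Y ∧ ¬Z
    = Y   — distribution
E2: Y ∧ (¬Y ∧ ¬W ∨ ¬Y) ∧ (¬Y ∨ ¬W) ∨ Y ∧ Y ∧ (Y ∨ ¬Z)
    = Y ∧ (¬Y ∧ ¬W ∨ ¬Y) ∧ (¬Y ∨ ¬W) ∨ Y ∧ Y   — absorption
    = Y ∧ ¬Y ∧ (¬Y ∨ ¬W) ∨ Y ∧ Y   — absorption
    = Y ∧ ¬Y ∨ Y ∧ Y   — absorption
    = Y   — distribution
Both reduce to Y, so they are equivalent.

Yes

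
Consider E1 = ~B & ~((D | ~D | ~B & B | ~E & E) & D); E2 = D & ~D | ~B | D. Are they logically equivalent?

No

E1: ~B & ~((D | ~D | ~B & B | ~E & E) & D)
    = ~B & ~((D | ~D | ~B & B) & D)   (complement / identity)
    = ~B & ~((D | ~D) & D)   (complement / identity)
    = ~B & ~D   (complement / identity)
E2: D & ~D | ~B | D
    = ~B | D   (complement / identity)
These differ: at B=1, D=1, E=0, E1 = 0 but E2 = 1.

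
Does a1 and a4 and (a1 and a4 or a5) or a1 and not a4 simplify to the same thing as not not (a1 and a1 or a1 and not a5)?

Yes

E1: a1 and a4 and (a1 and a4 or a5) or a1 and not a4
    = a1 and a4 or a1 and not a4   (absorption)
    = a1   (distribution)
E2: not not (a1 and a1 or a1 and not a5)
    = not not (a1 and (a1 or not a5))   (distribution)
    = not not a1   (absorption)
    = a1   (double negation)
Both reduce to a1, so they are equivalent.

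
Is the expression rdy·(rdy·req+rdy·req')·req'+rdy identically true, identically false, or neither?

neither

rdy·(rdy·req+rdy·req')·req'+rdy
= rdy·rdy·req'+rdy   — distribution
= rdy·req'+rdy   — idempotence
= rdy   — absorption
This depends on rdy, so it is not a constant.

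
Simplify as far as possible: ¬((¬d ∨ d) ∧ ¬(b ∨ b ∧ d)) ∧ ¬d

b ∧ ¬d

¬((¬d ∨ d) ∧ ¬(b ∨ b ∧ d)) ∧ ¬d
= ¬((¬d ∨ d) ∧ ¬b) ∧ ¬d   — absorption
= ¬¬b ∧ ¬d   — complement / identity
= b ∧ ¬d   — double negation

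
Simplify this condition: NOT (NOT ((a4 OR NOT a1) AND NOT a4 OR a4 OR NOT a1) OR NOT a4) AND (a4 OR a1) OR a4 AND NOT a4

NOT (NOT ((a4 OR NOT a1) AND NOT a4 OR a4 OR NOT a1) OR NOT a4) AND (a4 OR a1) OR a4 AND NOT a4
= ((a4 OR NOT a1) AND NOT a4 OR a4 OR NOT a1) AND a4 AND (a4 OR a1) OR a4 AND NOT a4
= (a4 OR NOT a1) AND a4 AND (a4 OR a1) OR a4 AND NOT a4
= (a4 OR NOT a1) AND a4 AND (a4 OR a1)
= a4 AND (a4 OR a1)
= a4

a4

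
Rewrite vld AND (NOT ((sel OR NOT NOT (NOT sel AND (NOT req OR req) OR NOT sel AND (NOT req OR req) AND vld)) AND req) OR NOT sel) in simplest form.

vld AND (NOT req OR NOT sel)

vld AND (NOT ((sel OR NOT NOT (NOT sel AND (NOT req OR req) OR NOT sel AND (NOT req OR req) AND vld)) AND req) OR NOT sel)
= vld AND (NOT ((sel OR NOT NOT (NOT sel AND (NOT req OR req))) AND req) OR NOT sel)   — absorption
= vld AND (NOT ((sel OR NOT sel AND (NOT req OR req)) AND req) OR NOT sel)   — double negation
= vld AND (NOT ((sel OR NOT sel) AND req) OR NOT sel)   — complement / identity
= vld AND (NOT req OR NOT sel)   — complement / identity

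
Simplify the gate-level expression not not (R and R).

not not (R and R)
= R and R
= R

R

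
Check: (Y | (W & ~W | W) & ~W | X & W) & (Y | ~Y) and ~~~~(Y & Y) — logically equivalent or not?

No

E1: (Y | (W & ~W | W) & ~W | X & W) & (Y | ~Y)
    = Y | (W & ~W | W) & ~W | X & W   [complement / identity]
    = Y | W & ~W | X & W   [complement / identity]
    = Y | X & W   [complement / identity]
E2: ~~~~(Y & Y)
    = ~~(Y & Y)   [double negation]
    = Y & Y   [double negation]
    = Y   [idempotence]
These differ: at W=1, X=1, Y=0, E1 = 1 but E2 = 0.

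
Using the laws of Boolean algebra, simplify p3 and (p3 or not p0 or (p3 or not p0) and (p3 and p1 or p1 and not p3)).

p3 and (p3 or not p0 or (p3 or not p0) and (p3 and p1 or p1 and not p3))
= p3 and (p3 or not p0 or (p3 or not p0) and p1)   [distribution]
= p3 and (p3 or not p0)   [absorption]
= p3   [absorption]

p3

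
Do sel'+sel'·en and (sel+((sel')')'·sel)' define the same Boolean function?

E1: sel'+sel'·en
    = sel'   (absorption)
E2: (sel+((sel')')'·sel)'
    = (sel+sel'·sel)'   (double negation)
    = sel'   (complement / identity)
Both reduce to sel', so they are equivalent.

Yes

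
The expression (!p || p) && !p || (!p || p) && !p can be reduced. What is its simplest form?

!p

(!p || p) && !p || (!p || p) && !p
= (!p || p || !p || p) && !p
= (!p || p) && !p
= !p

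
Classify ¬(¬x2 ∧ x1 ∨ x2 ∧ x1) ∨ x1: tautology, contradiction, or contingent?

tautology

¬(¬x2 ∧ x1 ∨ x2 ∧ x1) ∨ x1
= ¬x1 ∨ x1   [distribution]
= True   [complement]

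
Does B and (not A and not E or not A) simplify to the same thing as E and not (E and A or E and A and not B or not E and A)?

No

E1: B and (not A and not E or not A)
    = B and not A   — absorption
E2: E and not (E and A or E and A and not B or not E and A)
    = E and not (E and A or not E and A)   — absorption
    = E and not A   — distribution
These differ: at A=0, B=1, E=0, E1 = 1 but E2 = 0.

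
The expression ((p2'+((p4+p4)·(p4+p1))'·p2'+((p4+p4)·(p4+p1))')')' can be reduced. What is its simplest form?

p2'+p4'

((p2'+((p4+p4)·(p4+p1))'·p2'+((p4+p4)·(p4+p1))')')'
= ((p2'+((p4+p4)·(p4+p1))')')'   (absorption)
= ((p2'+(p4·p1+p4)')')'   (distribution)
= ((p2'+p4')')'   (absorption)
= p2'+p4'   (double negation)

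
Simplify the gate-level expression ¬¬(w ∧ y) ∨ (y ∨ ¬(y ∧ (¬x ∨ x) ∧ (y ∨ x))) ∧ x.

¬¬(w ∧ y) ∨ (y ∨ ¬(y ∧ (¬x ∨ x) ∧ (y ∨ x))) ∧ x
= ¬¬(w ∧ y) ∨ (y ∨ ¬(y ∧ (y ∨ x))) ∧ x   [complement / identity]
= w ∧ y ∨ (y ∨ ¬(y ∧ (y ∨ x))) ∧ x   [double negation]
= w ∧ y ∨ (y ∨ ¬y) ∧ x   [absorption]
= w ∧ y ∨ x   [complement / identity]

w ∧ y ∨ x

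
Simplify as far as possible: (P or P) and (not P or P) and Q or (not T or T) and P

P

(P or P) and (not P or P) and Q or (not T or T) and P
= (P and not P or P) and Q or (not T or T) and P
= P and Q or (not T or T) and P
= P and Q or P
= P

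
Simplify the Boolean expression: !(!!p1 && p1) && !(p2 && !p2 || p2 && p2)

!p1 && !p2

!(!!p1 && p1) && !(p2 && !p2 || p2 && p2)
= !(p1 && p1) && !(p2 && !p2 || p2 && p2)
= !p1 && !(p2 && !p2 || p2 && p2)
= !p1 && !p2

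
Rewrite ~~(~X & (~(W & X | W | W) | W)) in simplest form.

~~(~X & (~(W & X | W | W) | W))
= ~~(~X & (~(W & X | W) | W))
= ~~(~X & (~W | W))
= ~~~X
= ~X

~X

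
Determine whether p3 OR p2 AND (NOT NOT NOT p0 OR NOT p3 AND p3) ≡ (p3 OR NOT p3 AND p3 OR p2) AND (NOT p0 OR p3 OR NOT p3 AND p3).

Yes

E1: p3 OR p2 AND (NOT NOT NOT p0 OR NOT p3 AND p3)
    = p3 OR p2 AND (NOT p0 OR NOT p3 AND p3)
    = p3 OR p2 AND NOT p0
E2: (p3 OR NOT p3 AND p3 OR p2) AND (NOT p0 OR p3 OR NOT p3 AND p3)
    = p3 OR NOT p3 AND p3 OR p2 AND NOT p0
    = p3 OR p2 AND NOT p0
Both reduce to p3 OR p2 AND NOT p0, so they are equivalent.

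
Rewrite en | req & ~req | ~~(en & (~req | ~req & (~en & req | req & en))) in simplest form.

en | req & ~req | ~~(en & (~req | ~req & (~en & req | req & en)))
= en | ~~(en & (~req | ~req & (~en & req | req & en)))   (complement / identity)
= en | ~~(en & (~req | ~req & req))   (distribution)
= en | en & (~req | ~req & req)   (double negation)
= en | en & ~req   (complement / identity)
= en   (absorption)

en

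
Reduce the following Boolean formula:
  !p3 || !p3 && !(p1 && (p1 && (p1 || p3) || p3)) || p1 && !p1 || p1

!p3 || !p3 && !(p1 && (p1 && (p1 || p3) || p3)) || p1 && !p1 || p1
= !p3 || !p3 && !(p1 && (p1 || p3)) || p1 && !p1 || p1   — absorption
= !p3 || !p3 && !p1 || p1 && !p1 || p1   — absorption
= !p3 || !p3 && !p1 || p1   — complement / identity
= !p3 || p1   — absorption

!p3 || p1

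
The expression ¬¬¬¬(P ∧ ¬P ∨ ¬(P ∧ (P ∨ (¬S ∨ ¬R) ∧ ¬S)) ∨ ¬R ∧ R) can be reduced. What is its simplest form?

¬¬¬¬(P ∧ ¬P ∨ ¬(P ∧ (P ∨ (¬S ∨ ¬R) ∧ ¬S)) ∨ ¬R ∧ R)
= ¬¬(P ∧ ¬P ∨ ¬(P ∧ (P ∨ (¬S ∨ ¬R) ∧ ¬S)) ∨ ¬R ∧ R)   — double negation
= P ∧ ¬P ∨ ¬(P ∧ (P ∨ (¬S ∨ ¬R) ∧ ¬S)) ∨ ¬R ∧ R   — double negation
= P ∧ ¬P ∨ ¬(P ∧ (P ∨ ¬S)) ∨ ¬R ∧ R   — absorption
= P ∧ ¬P ∨ ¬(P ∧ (P ∨ ¬S))   — complement / identity
= ¬(P ∧ (P ∨ ¬S))   — complement / identity
= ¬P   — absorption

¬P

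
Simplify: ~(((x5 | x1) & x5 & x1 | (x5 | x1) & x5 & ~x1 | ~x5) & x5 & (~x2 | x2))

~x5

~(((x5 | x1) & x5 & x1 | (x5 | x1) & x5 & ~x1 | ~x5) & x5 & (~x2 | x2))
= ~(((x5 | x1) & x5 | ~x5) & x5 & (~x2 | x2))   (distribution)
= ~(((x5 | x1) & x5 | ~x5) & x5)   (complement / identity)
= ~((x5 | ~x5) & x5)   (absorption)
= ~x5   (complement / identity)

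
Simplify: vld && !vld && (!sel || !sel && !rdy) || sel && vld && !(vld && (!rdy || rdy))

vld && !vld && (!sel || !sel && !rdy) || sel && vld && !(vld && (!rdy || rdy))
= vld && !vld && (!sel || !sel && !rdy) || sel && vld && !vld   (complement / identity)
= vld && !vld && !sel || sel && vld && !vld   (absorption)
= vld && !vld   (distribution)
= false   (complement)

false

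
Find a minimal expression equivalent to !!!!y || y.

!!!!y || y
= !!y || y   (double negation)
= y || y   (double negation)
= y   (idempotence)

y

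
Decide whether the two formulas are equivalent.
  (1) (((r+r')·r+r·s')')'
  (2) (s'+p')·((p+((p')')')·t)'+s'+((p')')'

No

E1: (((r+r')·r+r·s')')'
    = ((r+r·s')')'   — complement / identity
    = (r')'   — absorption
    = r   — double negation
E2: (s'+p')·((p+((p')')')·t)'+s'+((p')')'
    = (s'+p')·((p+((p')')')·t)'+s'+p'   — double negation
    = (s'+p')·((p+p')·t)'+s'+p'   — double negation
    = (s'+p')·t'+s'+p'   — complement / identity
    = s'+p'   — absorption
These differ: at p=1, r=0, s=0, t=1, E1 = 0 but E2 = 1.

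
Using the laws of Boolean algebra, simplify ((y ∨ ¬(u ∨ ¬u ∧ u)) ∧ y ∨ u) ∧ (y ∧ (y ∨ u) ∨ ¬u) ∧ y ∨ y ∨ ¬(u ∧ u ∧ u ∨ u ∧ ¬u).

y ∨ ¬u

((y ∨ ¬(u ∨ ¬u ∧ u)) ∧ y ∨ u) ∧ (y ∧ (y ∨ u) ∨ ¬u) ∧ y ∨ y ∨ ¬(u ∧ u ∧ u ∨ u ∧ ¬u)
= ((y ∨ ¬u) ∧ y ∨ u) ∧ (y ∧ (y ∨ u) ∨ ¬u) ∧ y ∨ y ∨ ¬(u ∧ u ∧ u ∨ u ∧ ¬u)   [complement / identity]
= ((y ∨ ¬u) ∧ y ∨ u) ∧ (y ∧ (y ∨ u) ∨ ¬u) ∧ y ∨ y ∨ ¬(u ∧ u ∨ u ∧ ¬u)   [idempotence]
= ((y ∨ ¬u) ∧ y ∨ u) ∧ (y ∨ ¬u) ∧ y ∨ y ∨ ¬(u ∧ u ∨ u ∧ ¬u)   [absorption]
= ((y ∨ ¬u) ∧ y ∨ u) ∧ (y ∨ ¬u) ∧ y ∨ y ∨ ¬u   [distribution]
= (y ∨ ¬u) ∧ y ∨ y ∨ ¬u   [absorption]
= y ∨ ¬u   [absorption]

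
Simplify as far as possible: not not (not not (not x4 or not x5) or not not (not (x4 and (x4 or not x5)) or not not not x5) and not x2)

not x4 or not x5

not not (not not (not x4 or not x5) or not not (not (x4 and (x4 or not x5)) or not not not x5) and not x2)
= not not (not not (not x4 or not x5) or not not (not x4 or not not not x5) and not x2)
= not not (not not (not x4 or not x5) or not not (not x4 or not x5) and not x2)
= not not not not (not x4 or not x5)
= not not (not x4 or not x5)
= not x4 or not x5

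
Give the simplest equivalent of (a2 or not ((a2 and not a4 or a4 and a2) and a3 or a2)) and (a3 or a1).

(a2 or not ((a2 and not a4 or a4 and a2) and a3 or a2)) and (a3 or a1)
= (a2 or not (a2 and a3 or a2)) and (a3 or a1)
= (a2 or not a2) and (a3 or a1)
= a3 or a1

a3 or a1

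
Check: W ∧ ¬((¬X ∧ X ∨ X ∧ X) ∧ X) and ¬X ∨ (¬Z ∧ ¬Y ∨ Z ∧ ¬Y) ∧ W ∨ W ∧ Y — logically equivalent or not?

No

E1: W ∧ ¬((¬X ∧ X ∨ X ∧ X) ∧ X)
    = W ∧ ¬(X ∧ X)   — distribution
    = W ∧ ¬X   — idempotence
E2: ¬X ∨ (¬Z ∧ ¬Y ∨ Z ∧ ¬Y) ∧ W ∨ W ∧ Y
    = ¬X ∨ ¬Y ∧ W ∨ W ∧ Y   — distribution
    = ¬X ∨ W   — distribution
These differ: at W=0, X=0, Y=1, Z=0, E1 = 0 but E2 = 1.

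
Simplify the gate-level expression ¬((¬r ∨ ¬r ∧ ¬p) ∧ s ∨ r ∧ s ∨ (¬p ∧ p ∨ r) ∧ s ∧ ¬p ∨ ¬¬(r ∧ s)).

¬s

¬((¬r ∨ ¬r ∧ ¬p) ∧ s ∨ r ∧ s ∨ (¬p ∧ p ∨ r) ∧ s ∧ ¬p ∨ ¬¬(r ∧ s))
= ¬((¬r ∨ ¬r ∧ ¬p) ∧ s ∨ r ∧ s ∨ r ∧ s ∧ ¬p ∨ ¬¬(r ∧ s))   — complement / identity
= ¬(¬r ∧ s ∨ r ∧ s ∨ r ∧ s ∧ ¬p ∨ ¬¬(r ∧ s))   — absorption
= ¬(¬r ∧ s ∨ r ∧ s ∨ r ∧ s ∧ ¬p ∨ r ∧ s)   — double negation
= ¬(¬r ∧ s ∨ r ∧ s ∨ r ∧ s)   — absorption
= ¬(¬r ∧ s ∨ r ∧ s)   — idempotence
= ¬s   — distribution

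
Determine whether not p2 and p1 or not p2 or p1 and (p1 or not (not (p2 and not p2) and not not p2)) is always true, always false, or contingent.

not p2 and p1 or not p2 or p1 and (p1 or not (not (p2 and not p2) and not not p2))
= not p2 and p1 or not p2 or p1 and (p1 or p2 and not p2 or not p2)
= not p2 or p1 and (p1 or p2 and not p2 or not p2)
= not p2 or p1 and (p1 or not p2)
= not p2 or p1
This depends on p1, p2, so it is not a constant.

contingent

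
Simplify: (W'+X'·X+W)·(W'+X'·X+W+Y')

1

(W'+X'·X+W)·(W'+X'·X+W+Y')
= W'+X'·X+W
= W'+W
= 1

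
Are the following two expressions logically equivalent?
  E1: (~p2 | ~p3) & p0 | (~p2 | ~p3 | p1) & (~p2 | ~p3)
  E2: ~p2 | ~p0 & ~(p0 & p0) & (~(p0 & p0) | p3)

E1: (~p2 | ~p3) & p0 | (~p2 | ~p3 | p1) & (~p2 | ~p3)
    = (~p2 | ~p3) & p0 | ~p2 | ~p3   (absorption)
    = ~p2 | ~p3   (absorption)
E2: ~p2 | ~p0 & ~(p0 & p0) & (~(p0 & p0) | p3)
    = ~p2 | ~p0 & ~(p0 & p0)   (absorption)
    = ~p2 | ~p0 & ~p0   (idempotence)
    = ~p2 | ~p0   (idempotence)
These differ: at p0=1, p1=0, p2=1, p3=0, E1 = 1 but E2 = 0.

No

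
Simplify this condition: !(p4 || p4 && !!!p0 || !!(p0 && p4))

!p4

!(p4 || p4 && !!!p0 || !!(p0 && p4))
= !(p4 || p4 && !p0 || !!(p0 && p4))   — double negation
= !(p4 || p4 && !p0 || p0 && p4)   — double negation
= !(p4 || p4)   — distribution
= !p4   — idempotence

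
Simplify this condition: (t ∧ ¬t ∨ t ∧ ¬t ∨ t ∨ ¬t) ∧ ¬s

(t ∧ ¬t ∨ t ∧ ¬t ∨ t ∨ ¬t) ∧ ¬s
= (t ∧ ¬t ∨ t ∨ ¬t) ∧ ¬s
= (t ∨ ¬t) ∧ ¬s
= ¬s

¬s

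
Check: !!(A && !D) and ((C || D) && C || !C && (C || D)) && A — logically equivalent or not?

No

E1: !!(A && !D)
    = A && !D   [double negation]
E2: ((C || D) && C || !C && (C || D)) && A
    = (C || D) && A   [distribution]
These differ: at A=1, C=1, D=1, E1 = 0 but E2 = 1.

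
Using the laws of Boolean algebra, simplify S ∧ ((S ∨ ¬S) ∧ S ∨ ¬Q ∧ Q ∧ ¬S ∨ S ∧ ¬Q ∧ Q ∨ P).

S ∧ ((S ∨ ¬S) ∧ S ∨ ¬Q ∧ Q ∧ ¬S ∨ S ∧ ¬Q ∧ Q ∨ P)
= S ∧ ((S ∨ ¬S) ∧ S ∨ ¬Q ∧ Q ∨ P)   [distribution]
= S ∧ ((S ∨ ¬S) ∧ S ∨ P)   [complement / identity]
= S ∧ (S ∨ P)   [complement / identity]
= S   [absorption]

S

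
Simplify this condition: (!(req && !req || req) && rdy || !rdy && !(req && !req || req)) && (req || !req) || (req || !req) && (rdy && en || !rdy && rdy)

!req || rdy && en

(!(req && !req || req) && rdy || !rdy && !(req && !req || req)) && (req || !req) || (req || !req) && (rdy && en || !rdy && rdy)
= !(req && !req || req) && (req || !req) || (req || !req) && (rdy && en || !rdy && rdy)   [distribution]
= !(req && !req || req) || (req || !req) && (rdy && en || !rdy && rdy)   [complement / identity]
= !req || (req || !req) && (rdy && en || !rdy && rdy)   [complement / identity]
= !req || (req || !req) && rdy && en   [complement / identity]
= !req || rdy && en   [complement / identity]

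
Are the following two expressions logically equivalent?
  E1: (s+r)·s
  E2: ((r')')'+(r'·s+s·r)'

No

E1: (s+r)·s
    = s   — absorption
E2: ((r')')'+(r'·s+s·r)'
    = ((r')')'+s'   — distribution
    = r'+s'   — double negation
These differ: at r=1, s=0, E1 = 0 but E2 = 1.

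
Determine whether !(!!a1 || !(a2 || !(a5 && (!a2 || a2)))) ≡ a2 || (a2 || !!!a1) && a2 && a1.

No

E1: !(!!a1 || !(a2 || !(a5 && (!a2 || a2))))
    = !(!!a1 || !(a2 || !a5))   (complement / identity)
    = !a1 && (a2 || !a5)   (De Morgan)
E2: a2 || (a2 || !!!a1) && a2 && a1
    = a2 || (a2 || !a1) && a2 && a1   (double negation)
    = a2 || a2 && a1   (absorption)
    = a2   (absorption)
These differ: at a1=1, a2=1, a5=0, E1 = 0 but E2 = 1.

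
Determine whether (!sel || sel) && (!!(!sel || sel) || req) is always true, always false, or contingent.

always true

(!sel || sel) && (!!(!sel || sel) || req)
= (!sel || sel) && (!sel || sel || req)   — double negation
= !sel || sel   — absorption
= true   — complement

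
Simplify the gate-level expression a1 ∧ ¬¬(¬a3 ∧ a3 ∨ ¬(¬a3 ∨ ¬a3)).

a1 ∧ a3

a1 ∧ ¬¬(¬a3 ∧ a3 ∨ ¬(¬a3 ∨ ¬a3))
= a1 ∧ ¬¬(¬a3 ∧ a3 ∨ a3 ∧ a3)
= a1 ∧ (¬a3 ∧ a3 ∨ a3 ∧ a3)
= a1 ∧ a3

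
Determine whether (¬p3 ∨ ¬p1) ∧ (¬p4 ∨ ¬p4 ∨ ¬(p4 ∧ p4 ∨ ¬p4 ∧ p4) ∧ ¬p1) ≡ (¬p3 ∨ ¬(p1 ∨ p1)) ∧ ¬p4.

Yes

E1: (¬p3 ∨ ¬p1) ∧ (¬p4 ∨ ¬p4 ∨ ¬(p4 ∧ p4 ∨ ¬p4 ∧ p4) ∧ ¬p1)
    = (¬p3 ∨ ¬p1) ∧ (¬p4 ∨ ¬p4 ∨ ¬p4 ∧ ¬p1)   (distribution)
    = (¬p3 ∨ ¬p1) ∧ (¬p4 ∨ ¬p4)   (absorption)
    = (¬p3 ∨ ¬p1) ∧ ¬p4   (idempotence)
E2: (¬p3 ∨ ¬(p1 ∨ p1)) ∧ ¬p4
    = (¬p3 ∨ ¬p1) ∧ ¬p4   (idempotence)
Both reduce to (¬p3 ∨ ¬p1) ∧ ¬p4, so they are equivalent.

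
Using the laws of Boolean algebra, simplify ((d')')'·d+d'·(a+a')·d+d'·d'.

d'

((d')')'·d+d'·(a+a')·d+d'·d'
= d'·d+d'·(a+a')·d+d'·d'   [double negation]
= d'·d+d'·d+d'·d'   [complement / identity]
= d'·d+d'·d'   [idempotence]
= d'   [distribution]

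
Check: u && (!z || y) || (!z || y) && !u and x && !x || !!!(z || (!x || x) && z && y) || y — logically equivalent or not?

Yes

E1: u && (!z || y) || (!z || y) && !u
    = !z || y   [distribution]
E2: x && !x || !!!(z || (!x || x) && z && y) || y
    = x && !x || !!!(z || z && y) || y   [complement / identity]
    = !!!(z || z && y) || y   [complement / identity]
    = !!!z || y   [absorption]
    = !z || y   [double negation]
Both reduce to !z || y, so they are equivalent.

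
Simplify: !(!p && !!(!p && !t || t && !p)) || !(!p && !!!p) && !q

p

!(!p && !!(!p && !t || t && !p)) || !(!p && !!!p) && !q
= !(!p && !!!p) || !(!p && !!!p) && !q
= !(!p && !!!p)
= !(!p && !p)
= !!p
= p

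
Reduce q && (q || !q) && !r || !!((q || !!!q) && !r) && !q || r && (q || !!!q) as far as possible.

true

q && (q || !q) && !r || !!((q || !!!q) && !r) && !q || r && (q || !!!q)
= q && (q || !q) && !r || !!((q || !q) && !r) && !q || r && (q || !!!q)   (double negation)
= q && (q || !q) && !r || (q || !q) && !r && !q || r && (q || !!!q)   (double negation)
= q && (q || !q) && !r || (q || !q) && !r && !q || r && (q || !q)   (double negation)
= (q || !q) && !r || r && (q || !q)   (distribution)
= q || !q   (distribution)
= true   (complement)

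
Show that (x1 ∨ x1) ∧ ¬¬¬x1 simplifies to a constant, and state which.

(x1 ∨ x1) ∧ ¬¬¬x1
= x1 ∧ ¬¬¬x1   — idempotence
= x1 ∧ ¬x1   — double negation
= False   — complement

False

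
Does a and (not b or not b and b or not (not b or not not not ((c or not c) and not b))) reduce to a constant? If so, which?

a and (not b or not b and b or not (not b or not not not ((c or not c) and not b)))
= a and (not b or not b and b or not (not b or not not not not b))   — complement / identity
= a and (not b or not b and b or b and not not not b)   — De Morgan
= a and (not b or b and not not not b)   — complement / identity
= a and (not b or b and not b)   — double negation
= a and not b   — complement / identity
This depends on a, b, so it is not a constant.

no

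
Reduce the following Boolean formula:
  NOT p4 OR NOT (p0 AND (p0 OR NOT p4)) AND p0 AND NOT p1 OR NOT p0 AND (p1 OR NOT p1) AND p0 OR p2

NOT p4 OR p2

NOT p4 OR NOT (p0 AND (p0 OR NOT p4)) AND p0 AND NOT p1 OR NOT p0 AND (p1 OR NOT p1) AND p0 OR p2
= NOT p4 OR NOT (p0 AND (p0 OR NOT p4)) AND p0 AND NOT p1 OR NOT p0 AND p0 OR p2   — complement / identity
= NOT p4 OR NOT p0 AND p0 AND NOT p1 OR NOT p0 AND p0 OR p2   — absorption
= NOT p4 OR NOT p0 AND p0 OR p2   — absorption
= NOT p4 OR p2   — complement / identity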